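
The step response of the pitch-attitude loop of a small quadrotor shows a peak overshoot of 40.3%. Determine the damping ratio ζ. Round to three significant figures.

ζ = −ln(OS)/√(π² + (ln OS)²). With OS = 0.403, ln OS = −0.9088 and ζ = 0.9088/3.270 = 0.278.

ζ ≈ 0.278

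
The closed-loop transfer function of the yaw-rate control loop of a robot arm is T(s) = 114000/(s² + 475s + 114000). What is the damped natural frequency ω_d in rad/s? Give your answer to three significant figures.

ω_d ≈ 240 rad/s

Comparing the denominator to s² + 2ζω_n s + ω_n²: ω_n = √114000 = 338 rad/s, and 2ζω_n = 475 so ζ = 475/(2·338) = 0.703.
ω_d = 338·√(1 − 0.703²) = 240 rad/s.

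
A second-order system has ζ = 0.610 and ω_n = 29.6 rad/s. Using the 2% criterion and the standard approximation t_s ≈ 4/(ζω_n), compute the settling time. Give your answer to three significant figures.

t_s ≈ 4/(ζω_n) = 4/(0.610 × 29.6) = 0.222 s.

t_s ≈ 0.222 s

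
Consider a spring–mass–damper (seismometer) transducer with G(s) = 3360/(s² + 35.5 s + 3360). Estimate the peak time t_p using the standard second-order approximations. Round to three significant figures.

Matching coefficients with s² + 2ζω_n s + ω_n² gives ω_n² = 3360 ⇒ ω_n = 58.0 rad/s, and ζ = 35.5/(2ω_n) = 0.306.
ω_d = 58.0·√(1 − 0.306²) = 55.2 rad/s. Then t_p = π/ω_d = 0.0569 s.

t_p ≈ 0.0569 s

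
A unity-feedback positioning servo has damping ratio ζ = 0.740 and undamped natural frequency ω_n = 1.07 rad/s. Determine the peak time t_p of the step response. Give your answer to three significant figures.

t_p ≈ 4.37 s

The damped frequency is ω_d = ω_n√(1−ζ²) = 1.07·√(1−0.548) = 0.720 rad/s.
Peak time t_p = π/ω_d = π/0.720 = 4.37 s.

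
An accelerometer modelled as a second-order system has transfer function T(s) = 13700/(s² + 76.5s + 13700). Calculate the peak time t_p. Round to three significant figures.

Matching coefficients with s² + 2ζω_n s + ω_n² gives ω_n² = 13700 ⇒ ω_n = 117 rad/s, and ζ = 76.5/(2ω_n) = 0.327.
The damped frequency ω_d = ω_n√(1−ζ²) = 111 rad/s. Then t_p = π/ω_d = 0.0284 s.

t_p ≈ 0.0284 s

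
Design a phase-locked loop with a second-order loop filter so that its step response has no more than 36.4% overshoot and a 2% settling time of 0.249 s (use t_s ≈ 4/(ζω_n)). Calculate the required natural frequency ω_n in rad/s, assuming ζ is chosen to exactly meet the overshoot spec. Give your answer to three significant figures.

Inverting the overshoot relation: ζ = |ln 0.364|/√(π² + ln²0.364) = 0.306.
Then ω_n = 4/(ζ t_s) = 4/(0.306 × 0.249) = 52.5 rad/s.

ω_n ≈ 52.5 rad/s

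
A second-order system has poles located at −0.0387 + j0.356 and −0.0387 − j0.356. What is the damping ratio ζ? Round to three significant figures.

ζ ≈ 0.108

|pole| = ω_n = √(0.0387² + 0.356²) = 0.358 rad/s; ζ = cos θ = σ/ω_n = 0.108.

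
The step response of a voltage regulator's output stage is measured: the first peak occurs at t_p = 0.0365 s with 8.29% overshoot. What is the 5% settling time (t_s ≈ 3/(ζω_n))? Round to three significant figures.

t_s ≈ 0.0440 s

The overshoot fixes ζ = −ln(OS)/√(π²+ln²(OS)) = 0.621.
From t_p = π/ω_d, ω_d = π/0.0365 = 86.1 rad/s, so ω_n = ω_d/√(1−ζ²) = 110 rad/s.
t_s ≈ 3/(ζω_n) = 3/(0.621·110) = 0.0440 s.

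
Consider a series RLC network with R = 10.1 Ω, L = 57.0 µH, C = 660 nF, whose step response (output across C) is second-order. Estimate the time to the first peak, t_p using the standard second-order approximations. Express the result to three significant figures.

t_p ≈ 0.0000230 s

For a series RLC circuit (capacitor voltage as output), ω_n = 1/√(LC) = 1/√(57.0 µH · 660 nF) = 163000 rad/s.
ζ = (R/2)·√(C/L) = (10.1/2)·√(660 nF/57.0 µH) = 0.543.
ω_d = 163000·√(1 − 0.543²) = 137000 rad/s. t_p = π/ω_d = 0.0000230 s.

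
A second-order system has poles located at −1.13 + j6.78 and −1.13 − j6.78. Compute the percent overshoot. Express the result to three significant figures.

%OS ≈ 59.2%

The poles are at −σ ± jω_d with σ = 1.13 and ω_d = 6.78, so ω_n = √(σ²+ω_d²) = 6.87 rad/s and ζ = σ/ω_n = 0.164.
Overshoot: exp(−π·0.164/√(1−0.164²)) = 0.592, i.e. 59.2%.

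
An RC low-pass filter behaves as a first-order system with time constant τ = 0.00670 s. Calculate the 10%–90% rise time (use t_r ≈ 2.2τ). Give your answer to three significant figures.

t_r ≈ 0.0147 s

t_r ≈ 2.2τ = 0.0147 s.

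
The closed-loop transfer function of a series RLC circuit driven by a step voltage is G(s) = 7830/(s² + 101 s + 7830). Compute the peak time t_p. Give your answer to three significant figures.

Matching coefficients with s² + 2ζω_n s + ω_n² gives ω_n² = 7830 ⇒ ω_n = 88.5 rad/s, and ζ = 101/(2ω_n) = 0.571.
The damped frequency ω_d = ω_n√(1−ζ²) = 72.7 rad/s. Then t_p = π/ω_d = 0.0432 s.

t_p ≈ 0.0432 s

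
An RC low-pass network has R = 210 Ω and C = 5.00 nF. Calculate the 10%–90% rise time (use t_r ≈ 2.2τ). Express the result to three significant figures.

t_r ≈ 0.00000231 s

τ = RC = 210 × 5.00 nF = 0.00000105 s.
t_r ≈ 2.2τ = 0.00000231 s.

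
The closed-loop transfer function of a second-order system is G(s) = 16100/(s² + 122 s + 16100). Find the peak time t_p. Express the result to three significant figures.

t_p ≈ 0.0282 s

Matching coefficients with s² + 2ζω_n s + ω_n² gives ω_n² = 16100 ⇒ ω_n = 127 rad/s, and ζ = 122/(2ω_n) = 0.481.
ω_d = ω_n√(1−ζ²) = 111 rad/s. Then t_p = π/ω_d = 0.0282 s.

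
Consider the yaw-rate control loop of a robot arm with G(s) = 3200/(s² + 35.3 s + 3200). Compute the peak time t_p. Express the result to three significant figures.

Comparing the denominator to s² + 2ζω_n s + ω_n²: ω_n = √3200 = 56.6 rad/s, and 2ζω_n = 35.3 so ζ = 35.3/(2·56.6) = 0.312.
ω_d = ω_n√(1−ζ²) = 53.7 rad/s. Then t_p = π/ω_d = 0.0585 s.

t_p ≈ 0.0585 s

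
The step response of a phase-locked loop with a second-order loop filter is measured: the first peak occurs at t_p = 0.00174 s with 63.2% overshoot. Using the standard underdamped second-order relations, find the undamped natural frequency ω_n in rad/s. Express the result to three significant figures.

ω_n ≈ 1820 rad/s

The overshoot fixes ζ = −ln(OS)/√(π²+ln²(OS)) = 0.145.
From t_p = π/ω_d, ω_d = π/0.00174 = 1810 rad/s, so ω_n = ω_d/√(1−ζ²) = 1820 rad/s.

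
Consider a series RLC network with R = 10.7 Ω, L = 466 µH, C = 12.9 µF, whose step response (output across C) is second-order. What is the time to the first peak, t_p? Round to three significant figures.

t_p ≈ 0.000535 s

For a series RLC circuit (capacitor voltage as output), ω_n = 1/√(LC) = 1/√(466 µH · 12.9 µF) = 12900 rad/s.
ζ = (R/2)·√(C/L) = (10.7/2)·√(12.9 µF/466 µH) = 0.890.
The damped frequency ω_d = ω_n√(1−ζ²) = 5880 rad/s. t_p = π/ω_d = 0.000535 s.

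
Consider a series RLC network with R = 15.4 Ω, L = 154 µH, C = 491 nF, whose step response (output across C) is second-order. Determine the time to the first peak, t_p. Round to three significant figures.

t_p ≈ 0.0000303 s

For a series RLC circuit (capacitor voltage as output), ω_n = 1/√(LC) = 1/√(154 µH · 491 nF) = 115000 rad/s.
ζ = (R/2)·√(C/L) = (15.4/2)·√(491 nF/154 µH) = 0.435.
ω_d = 115000·√(1 − 0.435²) = 104000 rad/s. t_p = π/ω_d = 0.0000303 s.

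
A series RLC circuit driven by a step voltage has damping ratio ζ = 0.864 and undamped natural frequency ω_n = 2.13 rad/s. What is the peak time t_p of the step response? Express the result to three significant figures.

t_p ≈ 2.93 s

The damped frequency is ω_d = ω_n√(1−ζ²) = 2.13·√(1−0.746) = 1.07 rad/s.
Peak time t_p = π/ω_d = π/1.07 = 2.93 s.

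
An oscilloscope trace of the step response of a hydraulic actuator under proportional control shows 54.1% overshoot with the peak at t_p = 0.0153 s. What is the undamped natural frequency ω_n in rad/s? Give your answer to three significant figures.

ω_n ≈ 209 rad/s

ζ from %OS: ζ = |ln 0.541|/√(π²+ln²0.541) = 0.192.
t_p = π/ω_d ⇒ ω_d = 205 rad/s; then ω_n = ω_d/√(1−ζ²) = 209 rad/s.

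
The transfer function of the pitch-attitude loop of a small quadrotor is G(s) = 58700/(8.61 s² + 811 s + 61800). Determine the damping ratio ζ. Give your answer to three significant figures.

Dividing through by 8.61: denominator becomes s² + 94.19 s + 7178.
So ω_n = √7178 = 84.7 rad/s and ζ = 94.19/(2·84.7) = 0.556.

ζ ≈ 0.556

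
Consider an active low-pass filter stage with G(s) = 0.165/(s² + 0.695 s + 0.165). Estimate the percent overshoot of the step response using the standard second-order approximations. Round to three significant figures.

%OS ≈ 0.557%

ω_n = √0.165 = 0.406 rad/s; ζ = 0.695/(2·0.406) = 0.855.
%OS = 100·exp(−πζ/√(1−ζ²)) = 0.557%.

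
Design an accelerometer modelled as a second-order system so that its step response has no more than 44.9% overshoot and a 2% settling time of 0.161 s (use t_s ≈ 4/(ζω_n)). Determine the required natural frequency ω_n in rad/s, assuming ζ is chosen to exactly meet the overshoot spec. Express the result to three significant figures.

Inverting the overshoot relation: ζ = |ln 0.449|/√(π² + ln²0.449) = 0.247.
From t_s ≈ 4/(ζω_n): ω_n = 4/(ζ·t_s) = 4/(0.247·0.161) = 101 rad/s.

ω_n ≈ 101 rad/s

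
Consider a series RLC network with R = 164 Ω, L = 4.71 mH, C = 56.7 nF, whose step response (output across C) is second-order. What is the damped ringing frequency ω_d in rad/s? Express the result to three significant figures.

For a series RLC circuit (capacitor voltage as output), ω_n = 1/√(LC) = 1/√(4.71 mH · 56.7 nF) = 61200 rad/s.
ζ = (R/2)·√(C/L) = (164/2)·√(56.7 nF/4.71 mH) = 0.285.
The damped frequency ω_d = ω_n√(1−ζ²) = 58700 rad/s.

ω_d ≈ 58700 rad/s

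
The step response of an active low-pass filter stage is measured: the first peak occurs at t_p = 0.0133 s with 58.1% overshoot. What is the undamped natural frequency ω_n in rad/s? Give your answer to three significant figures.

ω_n ≈ 240 rad/s

The overshoot fixes ζ = −ln(OS)/√(π²+ln²(OS)) = 0.170.
From t_p = π/ω_d, ω_d = π/0.0133 = 236 rad/s, so ω_n = ω_d/√(1−ζ²) = 240 rad/s.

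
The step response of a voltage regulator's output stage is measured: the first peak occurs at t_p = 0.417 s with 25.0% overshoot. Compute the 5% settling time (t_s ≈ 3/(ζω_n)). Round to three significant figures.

From the overshoot, ζ = −ln(OS)/√(π²+ln²(OS)) = 0.404.
t_p = π/ω_d ⇒ ω_d = 7.53 rad/s; then ω_n = ω_d/√(1−ζ²) = 8.23 rad/s.
t_s ≈ 3/(ζω_n) = 3/(0.404·8.23) = 0.902 s.

t_s ≈ 0.902 s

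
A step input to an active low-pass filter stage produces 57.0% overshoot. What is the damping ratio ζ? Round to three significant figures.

Inverting the overshoot relation: ζ = |ln 0.570|/√(π² + ln²0.570) = 0.176.

ζ ≈ 0.176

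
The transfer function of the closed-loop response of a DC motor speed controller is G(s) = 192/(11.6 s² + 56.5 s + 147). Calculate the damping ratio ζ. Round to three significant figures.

ζ ≈ 0.684

Dividing through by 11.6: denominator becomes s² + 4.871 s + 12.67.
So ω_n = √12.67 = 3.56 rad/s and ζ = 4.871/(2·3.56) = 0.684.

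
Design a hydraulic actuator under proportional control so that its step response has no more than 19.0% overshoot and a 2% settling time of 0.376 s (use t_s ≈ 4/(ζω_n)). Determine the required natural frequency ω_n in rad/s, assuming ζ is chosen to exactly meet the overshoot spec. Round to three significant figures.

ω_n ≈ 22.8 rad/s

ζ = −ln(OS)/√(π² + (ln OS)²). With OS = 0.190, ln OS = −1.661 and ζ = 1.661/3.554 = 0.467.
Then ω_n = 4/(ζ t_s) = 4/(0.467 × 0.376) = 22.8 rad/s.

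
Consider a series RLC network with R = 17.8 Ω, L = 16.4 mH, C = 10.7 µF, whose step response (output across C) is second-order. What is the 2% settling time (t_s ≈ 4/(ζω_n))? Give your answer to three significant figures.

t_s ≈ 0.00737 s

For a series RLC circuit (capacitor voltage as output), ω_n = 1/√(LC) = 1/√(16.4 mH · 10.7 µF) = 2390 rad/s.
ζ = (R/2)·√(C/L) = (17.8/2)·√(10.7 µF/16.4 mH) = 0.227.
t_s ≈ 4/(ζω_n) = 0.00737 s.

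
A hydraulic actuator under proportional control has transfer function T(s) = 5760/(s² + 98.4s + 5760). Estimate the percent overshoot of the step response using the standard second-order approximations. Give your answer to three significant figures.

Comparing the denominator to s² + 2ζω_n s + ω_n²: ω_n = √5760 = 75.9 rad/s, and 2ζω_n = 98.4 so ζ = 98.4/(2·75.9) = 0.648.
Overshoot: exp(−π·0.648/√(1−0.648²)) = 0.0689, i.e. 6.89%.

%OS ≈ 6.89%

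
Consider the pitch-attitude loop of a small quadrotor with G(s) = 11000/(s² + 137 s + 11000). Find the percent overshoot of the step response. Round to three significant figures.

Matching coefficients with s² + 2ζω_n s + ω_n² gives ω_n² = 11000 ⇒ ω_n = 105 rad/s, and ζ = 137/(2ω_n) = 0.653.
%OS = 100 e^{−πζ/√(1−ζ²)} with ζ = 0.653 gives 6.66%.

%OS ≈ 6.66%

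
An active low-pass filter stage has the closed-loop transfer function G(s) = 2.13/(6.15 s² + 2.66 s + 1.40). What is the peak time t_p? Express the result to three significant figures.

Dividing through by 6.15: denominator becomes s² + 0.4325 s + 0.2276.
So ω_n = √0.2276 = 0.477 rad/s and ζ = 0.4325/(2·0.477) = 0.453.
The damped frequency ω_d = ω_n√(1−ζ²) = 0.425 rad/s. t_p = π/ω_d = 7.39 s.

t_p ≈ 7.39 s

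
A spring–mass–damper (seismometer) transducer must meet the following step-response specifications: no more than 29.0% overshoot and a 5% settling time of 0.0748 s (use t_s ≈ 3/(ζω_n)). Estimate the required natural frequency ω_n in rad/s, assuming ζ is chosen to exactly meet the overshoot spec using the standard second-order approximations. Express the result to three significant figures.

ω_n ≈ 109 rad/s

Inverting the overshoot relation: ζ = |ln 0.290|/√(π² + ln²0.290) = 0.367.
Then ω_n = 3/(ζ t_s) = 3/(0.367 × 0.0748) = 109 rad/s.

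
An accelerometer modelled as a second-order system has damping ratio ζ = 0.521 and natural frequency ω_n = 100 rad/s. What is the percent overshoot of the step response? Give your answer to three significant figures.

%OS ≈ 14.7%

For an underdamped second-order system, %OS = 100·exp(−πζ/√(1−ζ²)).
πζ/√(1−ζ²) = π·0.521/√(1−0.271) = 1.918, so %OS = 100·e^(−1.918) = 14.7%.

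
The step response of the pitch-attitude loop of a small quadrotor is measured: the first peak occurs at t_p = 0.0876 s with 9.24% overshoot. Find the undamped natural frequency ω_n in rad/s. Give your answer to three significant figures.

ζ from %OS: ζ = |ln 0.0924|/√(π²+ln²0.0924) = 0.604.
t_p = π/ω_d ⇒ ω_d = 35.9 rad/s; then ω_n = ω_d/√(1−ζ²) = 45.0 rad/s.

ω_n ≈ 45.0 rad/s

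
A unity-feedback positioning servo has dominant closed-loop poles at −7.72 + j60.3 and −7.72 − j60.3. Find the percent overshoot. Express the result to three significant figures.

%OS ≈ 66.9%

The poles are at −σ ± jω_d with σ = 7.72 and ω_d = 60.3, so ω_n = √(σ²+ω_d²) = 60.8 rad/s and ζ = σ/ω_n = 0.127.
%OS = 100 e^{−πζ/√(1−ζ²)} with ζ = 0.127 gives 66.9%.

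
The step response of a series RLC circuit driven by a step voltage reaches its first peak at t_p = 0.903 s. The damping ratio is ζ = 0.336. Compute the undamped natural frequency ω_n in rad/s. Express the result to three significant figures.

ω_n ≈ 3.69 rad/s

Peak time t_p = π/ω_d, so ω_d = π/t_p = π/0.903 = 3.48 rad/s.
ω_n = ω_d/√(1−ζ²) = 3.48/√0.887 = 3.69 rad/s.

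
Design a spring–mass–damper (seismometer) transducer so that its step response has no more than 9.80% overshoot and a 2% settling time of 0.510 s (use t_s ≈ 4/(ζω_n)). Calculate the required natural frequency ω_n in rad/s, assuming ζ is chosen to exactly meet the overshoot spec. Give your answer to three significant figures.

ω_n ≈ 13.2 rad/s

ζ = −ln(OS)/√(π² + (ln OS)²). With OS = 0.0980, ln OS = −2.323 and ζ = 2.323/3.907 = 0.595.
From t_s ≈ 4/(ζω_n): ω_n = 4/(ζ·t_s) = 4/(0.595·0.510) = 13.2 rad/s.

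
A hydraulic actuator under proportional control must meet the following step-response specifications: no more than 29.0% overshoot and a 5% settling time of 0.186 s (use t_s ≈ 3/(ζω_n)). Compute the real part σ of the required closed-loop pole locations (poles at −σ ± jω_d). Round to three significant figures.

σ ≈ 16.1

The settling-time spec alone fixes σ = ζω_n = 3/t_s = 3/0.186 = 16.1.
(Overshoot then fixes ζ = 0.367 and hence ω_d = σ·√(1−ζ²)/ζ = 40.9 rad/s.)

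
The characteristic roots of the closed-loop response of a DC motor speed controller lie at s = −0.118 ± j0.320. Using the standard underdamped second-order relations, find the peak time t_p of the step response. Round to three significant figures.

t_p ≈ 9.82 s

t_p = π/ω_d with ω_d = 0.320 (the imaginary part), so t_p = 9.82 s.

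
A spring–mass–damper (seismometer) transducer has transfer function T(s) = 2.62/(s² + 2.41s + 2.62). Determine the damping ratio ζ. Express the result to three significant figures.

ζ ≈ 0.744

ω_n = √2.62 = 1.62 rad/s; ζ = 2.41/(2·1.62) = 0.744.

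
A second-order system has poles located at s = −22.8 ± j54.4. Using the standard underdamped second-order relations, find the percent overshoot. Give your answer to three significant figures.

%OS ≈ 26.8%

With σ = 22.8, ω_d = 54.4: ω_n = √(σ²+ω_d²) = 59.0 rad/s, ζ = σ/ω_n = 0.387.
%OS = 100·exp(−πζ/√(1−ζ²)) = 26.8%.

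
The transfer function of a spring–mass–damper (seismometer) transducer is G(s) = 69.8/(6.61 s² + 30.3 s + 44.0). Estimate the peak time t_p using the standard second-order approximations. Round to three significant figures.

Dividing through by 6.61: denominator becomes s² + 4.584 s + 6.657.
So ω_n = √6.657 = 2.58 rad/s and ζ = 4.584/(2·2.58) = 0.888.
ω_d = ω_n√(1−ζ²) = 1.18 rad/s. t_p = π/ω_d = 2.65 s.

t_p ≈ 2.65 s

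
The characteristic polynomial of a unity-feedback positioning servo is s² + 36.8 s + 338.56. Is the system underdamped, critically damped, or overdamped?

a² − 4b = 36.8² − 4·338.56 = 0 (repeated real root); the system is critically damped.

critically damped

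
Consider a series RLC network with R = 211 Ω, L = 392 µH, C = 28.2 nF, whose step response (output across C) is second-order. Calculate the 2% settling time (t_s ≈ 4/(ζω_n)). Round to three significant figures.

For a series RLC circuit (capacitor voltage as output), ω_n = 1/√(LC) = 1/√(392 µH · 28.2 nF) = 301000 rad/s.
ζ = (R/2)·√(C/L) = (211/2)·√(28.2 nF/392 µH) = 0.895.
t_s ≈ 4/(ζω_n) = 0.0000149 s.

t_s ≈ 0.0000149 s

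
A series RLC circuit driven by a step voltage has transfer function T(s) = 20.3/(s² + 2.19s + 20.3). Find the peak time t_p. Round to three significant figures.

Comparing the denominator to s² + 2ζω_n s + ω_n²: ω_n = √20.3 = 4.51 rad/s, and 2ζω_n = 2.19 so ζ = 2.19/(2·4.51) = 0.243.
ω_d = ω_n√(1−ζ²) = 4.37 rad/s. Then t_p = π/ω_d = 0.719 s.

t_p ≈ 0.719 s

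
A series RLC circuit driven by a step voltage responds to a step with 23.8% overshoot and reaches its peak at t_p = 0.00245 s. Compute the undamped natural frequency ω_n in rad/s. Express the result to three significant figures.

ζ from %OS: ζ = |ln 0.238|/√(π²+ln²0.238) = 0.416.
From t_p = π/ω_d, ω_d = π/0.00245 = 1280 rad/s, so ω_n = ω_d/√(1−ζ²) = 1410 rad/s.

ω_n ≈ 1410 rad/s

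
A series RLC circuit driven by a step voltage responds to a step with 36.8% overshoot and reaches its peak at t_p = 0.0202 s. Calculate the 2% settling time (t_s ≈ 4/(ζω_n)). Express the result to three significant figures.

t_s ≈ 0.0808 s

The overshoot fixes ζ = −ln(OS)/√(π²+ln²(OS)) = 0.303.
t_p = π/ω_d ⇒ ω_d = 156 rad/s; then ω_n = ω_d/√(1−ζ²) = 163 rad/s.
t_s ≈ 4/(ζω_n) = 4/(0.303·163) = 0.0808 s.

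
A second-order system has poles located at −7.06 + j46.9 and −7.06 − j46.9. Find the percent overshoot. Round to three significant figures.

%OS ≈ 62.3%

|pole| = ω_n = √(7.06² + 46.9²) = 47.4 rad/s; ζ = cos θ = σ/ω_n = 0.149.
%OS = 100·exp(−πζ/√(1−ζ²)) = 62.3%.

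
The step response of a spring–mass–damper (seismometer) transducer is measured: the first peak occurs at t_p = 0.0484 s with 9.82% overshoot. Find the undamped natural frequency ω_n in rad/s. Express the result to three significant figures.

The overshoot fixes ζ = −ln(OS)/√(π²+ln²(OS)) = 0.594.
t_p = π/ω_d ⇒ ω_d = 64.9 rad/s; then ω_n = ω_d/√(1−ζ²) = 80.7 rad/s.

ω_n ≈ 80.7 rad/s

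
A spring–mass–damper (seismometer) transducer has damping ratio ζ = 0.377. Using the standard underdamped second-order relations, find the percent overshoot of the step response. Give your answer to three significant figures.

For an underdamped second-order system, %OS = 100·exp(−πζ/√(1−ζ²)).
πζ/√(1−ζ²) = π·0.377/√(1−0.142) = 1.279, so %OS = 100·e^(−1.279) = 27.8%.

%OS ≈ 27.8%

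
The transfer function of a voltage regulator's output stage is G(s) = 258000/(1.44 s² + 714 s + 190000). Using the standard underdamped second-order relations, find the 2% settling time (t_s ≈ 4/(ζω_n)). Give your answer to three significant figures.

t_s ≈ 0.0161 s

Dividing through by 1.44: denominator becomes s² + 495.8 s + 131900.
So ω_n = √131900 = 363 rad/s and ζ = 495.8/(2·363) = 0.683.
t_s ≈ 4/(ζω_n) = 0.0161 s.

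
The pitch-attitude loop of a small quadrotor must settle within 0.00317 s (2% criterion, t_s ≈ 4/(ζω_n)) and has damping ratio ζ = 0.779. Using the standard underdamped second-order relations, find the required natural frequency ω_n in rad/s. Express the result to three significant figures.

ω_n ≈ 1620 rad/s

Rearranging t_s ≈ 4/(ζω_n) gives ω_n = 4/(ζ·t_s) = 4/(0.779 × 0.00317) = 1620 rad/s.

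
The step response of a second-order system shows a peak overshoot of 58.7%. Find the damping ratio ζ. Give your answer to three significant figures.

ζ ≈ 0.167

From %OS = 100·exp(−πζ/√(1−ζ²)), invert to get ζ = −ln(OS)/√(π² + ln²(OS)) with OS = 0.587.
−ln 0.587 = 0.5327, so ζ = 0.5327/√(π² + 0.2838) = 0.167.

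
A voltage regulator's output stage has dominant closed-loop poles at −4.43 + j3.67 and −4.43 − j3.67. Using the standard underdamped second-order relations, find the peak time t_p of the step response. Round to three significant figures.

t_p ≈ 0.856 s

t_p = π/ω_d with ω_d = 3.67 (the imaginary part), so t_p = 0.856 s.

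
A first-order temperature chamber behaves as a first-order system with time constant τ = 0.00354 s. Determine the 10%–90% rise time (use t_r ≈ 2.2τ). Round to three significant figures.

t_r ≈ 2.2τ = 0.00779 s.

t_r ≈ 0.00779 s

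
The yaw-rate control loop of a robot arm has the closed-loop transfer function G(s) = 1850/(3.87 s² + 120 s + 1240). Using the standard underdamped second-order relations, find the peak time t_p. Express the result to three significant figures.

t_p ≈ 0.351 s

Dividing through by 3.87: denominator becomes s² + 31.01 s + 320.4.
So ω_n = √320.4 = 17.9 rad/s and ζ = 31.01/(2·17.9) = 0.866.
ω_d = ω_n√(1−ζ²) = 8.95 rad/s. t_p = π/ω_d = 0.351 s.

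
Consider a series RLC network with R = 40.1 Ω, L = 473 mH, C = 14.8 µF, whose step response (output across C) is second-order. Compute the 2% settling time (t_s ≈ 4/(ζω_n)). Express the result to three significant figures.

t_s ≈ 0.0944 s

For a series RLC circuit (capacitor voltage as output), ω_n = 1/√(LC) = 1/√(473 mH · 14.8 µF) = 378 rad/s.
ζ = (R/2)·√(C/L) = (40.1/2)·√(14.8 µF/473 mH) = 0.112.
t_s ≈ 4/(ζω_n) = 0.0944 s.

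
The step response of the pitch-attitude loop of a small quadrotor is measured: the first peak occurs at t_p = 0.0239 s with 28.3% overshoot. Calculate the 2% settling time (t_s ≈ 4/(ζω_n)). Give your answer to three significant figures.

t_s ≈ 0.0757 s

From the overshoot, ζ = −ln(OS)/√(π²+ln²(OS)) = 0.373.
t_p = π/ω_d ⇒ ω_d = 131 rad/s; then ω_n = ω_d/√(1−ζ²) = 142 rad/s.
t_s ≈ 4/(ζω_n) = 4/(0.373·142) = 0.0757 s.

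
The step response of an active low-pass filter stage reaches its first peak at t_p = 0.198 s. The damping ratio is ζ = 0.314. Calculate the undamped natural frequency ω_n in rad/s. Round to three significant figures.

ω_n ≈ 16.7 rad/s

Peak time t_p = π/ω_d, so ω_d = π/t_p = π/0.198 = 15.9 rad/s.
ω_n = ω_d/√(1−ζ²) = 15.9/√0.901 = 16.7 rad/s.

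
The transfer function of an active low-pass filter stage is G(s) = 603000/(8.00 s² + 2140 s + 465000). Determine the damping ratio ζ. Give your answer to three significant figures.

Dividing through by 8.00: denominator becomes s² + 267.5 s + 58120.
So ω_n = √58120 = 241 rad/s and ζ = 267.5/(2·241) = 0.555.

ζ ≈ 0.555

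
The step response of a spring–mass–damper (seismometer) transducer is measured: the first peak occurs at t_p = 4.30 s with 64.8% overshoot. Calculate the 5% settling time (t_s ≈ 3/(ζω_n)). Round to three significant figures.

t_s ≈ 29.7 s

ζ from %OS: ζ = |ln 0.648|/√(π²+ln²0.648) = 0.137.
From t_p = π/ω_d, ω_d = π/4.30 = 0.731 rad/s, so ω_n = ω_d/√(1−ζ²) = 0.738 rad/s.
t_s ≈ 3/(ζω_n) = 3/(0.137·0.738) = 29.7 s.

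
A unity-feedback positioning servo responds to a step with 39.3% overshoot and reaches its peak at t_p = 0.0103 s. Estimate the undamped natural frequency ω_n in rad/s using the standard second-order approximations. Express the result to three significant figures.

ζ from %OS: ζ = |ln 0.393|/√(π²+ln²0.393) = 0.285.
From t_p = π/ω_d, ω_d = π/0.0103 = 305 rad/s, so ω_n = ω_d/√(1−ζ²) = 318 rad/s.

ω_n ≈ 318 rad/s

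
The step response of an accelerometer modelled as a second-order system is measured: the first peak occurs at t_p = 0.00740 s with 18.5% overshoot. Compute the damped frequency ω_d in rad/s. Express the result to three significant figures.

ω_d ≈ 425 rad/s

t_p = π/ω_d, so ω_d = π/0.00740 = 425 rad/s.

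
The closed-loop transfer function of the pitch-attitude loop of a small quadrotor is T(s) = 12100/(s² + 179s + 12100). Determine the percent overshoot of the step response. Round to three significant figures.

%OS ≈ 1.23%

Comparing the denominator to s² + 2ζω_n s + ω_n²: ω_n = √12100 = 110 rad/s, and 2ζω_n = 179 so ζ = 179/(2·110) = 0.814.
Overshoot: exp(−π·0.814/√(1−0.814²)) = 0.0123, i.e. 1.23%.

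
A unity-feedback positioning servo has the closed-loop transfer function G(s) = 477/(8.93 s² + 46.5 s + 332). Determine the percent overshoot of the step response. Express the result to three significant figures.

Dividing through by 8.93: denominator becomes s² + 5.207 s + 37.18.
So ω_n = √37.18 = 6.10 rad/s and ζ = 5.207/(2·6.10) = 0.427.
%OS = 100·exp(−πζ/√(1−ζ²)) = 22.7%.

%OS ≈ 22.7%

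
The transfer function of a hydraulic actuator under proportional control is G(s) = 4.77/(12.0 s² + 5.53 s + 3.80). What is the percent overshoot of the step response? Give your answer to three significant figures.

Dividing through by 12.0: denominator becomes s² + 0.4608 s + 0.3167.
So ω_n = √0.3167 = 0.563 rad/s and ζ = 0.4608/(2·0.563) = 0.409.
%OS = 100·exp(−πζ/√(1−ζ²)) = 24.4%.

%OS ≈ 24.4%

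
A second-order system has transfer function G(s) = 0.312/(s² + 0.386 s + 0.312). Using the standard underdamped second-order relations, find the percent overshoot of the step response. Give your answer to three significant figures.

%OS ≈ 31.5%

Comparing the denominator to s² + 2ζω_n s + ω_n²: ω_n = √0.312 = 0.559 rad/s, and 2ζω_n = 0.386 so ζ = 0.386/(2·0.559) = 0.346.
%OS = 100 e^{−πζ/√(1−ζ²)} with ζ = 0.346 gives 31.5%.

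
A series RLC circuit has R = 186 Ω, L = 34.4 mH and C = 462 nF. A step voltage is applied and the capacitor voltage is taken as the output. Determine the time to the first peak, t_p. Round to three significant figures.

For a series RLC circuit (capacitor voltage as output), ω_n = 1/√(LC) = 1/√(34.4 mH · 462 nF) = 7930 rad/s.
ζ = (R/2)·√(C/L) = (186/2)·√(462 nF/34.4 mH) = 0.341.
The damped frequency ω_d = ω_n√(1−ζ²) = 7460 rad/s. t_p = π/ω_d = 0.000421 s.

t_p ≈ 0.000421 s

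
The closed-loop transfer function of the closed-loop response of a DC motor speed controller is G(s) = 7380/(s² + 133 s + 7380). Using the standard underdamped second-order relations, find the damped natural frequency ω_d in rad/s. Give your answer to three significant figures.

Matching coefficients with s² + 2ζω_n s + ω_n² gives ω_n² = 7380 ⇒ ω_n = 85.9 rad/s, and ζ = 133/(2ω_n) = 0.774.
ω_d = ω_n√(1−ζ²) = 54.4 rad/s.

ω_d ≈ 54.4 rad/s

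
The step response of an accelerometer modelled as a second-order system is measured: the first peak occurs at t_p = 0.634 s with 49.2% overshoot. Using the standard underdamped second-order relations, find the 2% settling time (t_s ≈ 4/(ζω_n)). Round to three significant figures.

From the overshoot, ζ = −ln(OS)/√(π²+ln²(OS)) = 0.220.
t_p = π/ω_d ⇒ ω_d = 4.96 rad/s; then ω_n = ω_d/√(1−ζ²) = 5.08 rad/s.
t_s ≈ 4/(ζω_n) = 4/(0.220·5.08) = 3.58 s.

t_s ≈ 3.58 s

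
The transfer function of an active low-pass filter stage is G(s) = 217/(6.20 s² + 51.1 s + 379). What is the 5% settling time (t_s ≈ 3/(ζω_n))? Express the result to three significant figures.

t_s ≈ 0.728 s

Dividing through by 6.20: denominator becomes s² + 8.242 s + 61.13.
So ω_n = √61.13 = 7.82 rad/s and ζ = 8.242/(2·7.82) = 0.527.
t_s ≈ 3/(ζω_n) = 0.728 s.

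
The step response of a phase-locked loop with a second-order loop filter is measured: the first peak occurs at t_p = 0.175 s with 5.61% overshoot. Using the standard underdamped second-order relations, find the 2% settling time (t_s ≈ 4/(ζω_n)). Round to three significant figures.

t_s ≈ 0.243 s

The overshoot fixes ζ = −ln(OS)/√(π²+ln²(OS)) = 0.676.
t_p = π/ω_d ⇒ ω_d = 18.0 rad/s; then ω_n = ω_d/√(1−ζ²) = 24.4 rad/s.
t_s ≈ 4/(ζω_n) = 4/(0.676·24.4) = 0.243 s.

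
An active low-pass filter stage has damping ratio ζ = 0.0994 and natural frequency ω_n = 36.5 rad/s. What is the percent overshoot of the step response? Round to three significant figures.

For an underdamped second-order system, %OS = 100·exp(−πζ/√(1−ζ²)).
πζ/√(1−ζ²) = π·0.0994/√(1−0.00988) = 0.3138, so %OS = 100·e^(−0.3138) = 73.1%.

%OS ≈ 73.1%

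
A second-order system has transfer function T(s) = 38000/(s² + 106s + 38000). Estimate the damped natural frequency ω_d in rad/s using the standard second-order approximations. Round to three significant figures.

ω_d ≈ 188 rad/s

ω_n = √38000 = 195 rad/s; ζ = 106/(2·195) = 0.272.
ω_d = 195·√(1 − 0.272²) = 188 rad/s.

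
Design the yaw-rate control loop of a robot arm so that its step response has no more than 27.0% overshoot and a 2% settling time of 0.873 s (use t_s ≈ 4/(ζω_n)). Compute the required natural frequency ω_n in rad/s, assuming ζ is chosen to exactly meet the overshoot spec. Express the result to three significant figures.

From %OS = 100·exp(−πζ/√(1−ζ²)), invert to get ζ = −ln(OS)/√(π² + ln²(OS)) with OS = 0.270.
−ln 0.270 = 1.309, so ζ = 1.309/√(π² + 1.714) = 0.385.
Then ω_n = 4/(ζ t_s) = 4/(0.385 × 0.873) = 11.9 rad/s.

ω_n ≈ 11.9 rad/s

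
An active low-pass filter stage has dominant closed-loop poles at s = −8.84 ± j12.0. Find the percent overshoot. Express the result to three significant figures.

%OS ≈ 9.88%

With σ = 8.84, ω_d = 12.0: ω_n = √(σ²+ω_d²) = 14.9 rad/s, ζ = σ/ω_n = 0.593.
Overshoot: exp(−π·0.593/√(1−0.593²)) = 0.0988, i.e. 9.88%.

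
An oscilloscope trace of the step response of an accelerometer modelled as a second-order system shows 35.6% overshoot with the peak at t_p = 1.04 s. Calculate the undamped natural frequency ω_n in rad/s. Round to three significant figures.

From the overshoot, ζ = −ln(OS)/√(π²+ln²(OS)) = 0.312.
t_p = π/ω_d ⇒ ω_d = 3.02 rad/s; then ω_n = ω_d/√(1−ζ²) = 3.18 rad/s.

ω_n ≈ 3.18 rad/s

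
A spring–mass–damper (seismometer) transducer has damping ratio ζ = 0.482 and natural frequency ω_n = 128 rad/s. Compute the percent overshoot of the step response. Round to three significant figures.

For an underdamped second-order system, %OS = 100·exp(−πζ/√(1−ζ²)).
πζ/√(1−ζ²) = π·0.482/√(1−0.232) = 1.728, so %OS = 100·e^(−1.728) = 17.8%.

%OS ≈ 17.8%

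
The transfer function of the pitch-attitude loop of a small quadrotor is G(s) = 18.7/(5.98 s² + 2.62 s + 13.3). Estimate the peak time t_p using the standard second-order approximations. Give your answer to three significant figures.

t_p ≈ 2.13 s

Dividing through by 5.98: denominator becomes s² + 0.4381 s + 2.224.
So ω_n = √2.224 = 1.49 rad/s and ζ = 0.4381/(2·1.49) = 0.147.
The damped frequency ω_d = ω_n√(1−ζ²) = 1.48 rad/s. t_p = π/ω_d = 2.13 s.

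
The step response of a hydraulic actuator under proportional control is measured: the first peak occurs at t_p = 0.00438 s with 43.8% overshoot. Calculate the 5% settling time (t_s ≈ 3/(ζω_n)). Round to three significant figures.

From the overshoot, ζ = −ln(OS)/√(π²+ln²(OS)) = 0.254.
From t_p = π/ω_d, ω_d = π/0.00438 = 717 rad/s, so ω_n = ω_d/√(1−ζ²) = 742 rad/s.
t_s ≈ 3/(ζω_n) = 3/(0.254·742) = 0.0159 s.

t_s ≈ 0.0159 s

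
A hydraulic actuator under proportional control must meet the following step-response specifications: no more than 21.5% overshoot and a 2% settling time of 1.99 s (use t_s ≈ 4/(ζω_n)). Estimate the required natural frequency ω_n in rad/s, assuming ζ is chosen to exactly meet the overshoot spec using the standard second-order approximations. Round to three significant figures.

ω_n ≈ 4.57 rad/s

Inverting the overshoot relation: ζ = |ln 0.215|/√(π² + ln²0.215) = 0.439.
Then ω_n = 4/(ζ t_s) = 4/(0.439 × 1.99) = 4.57 rad/s.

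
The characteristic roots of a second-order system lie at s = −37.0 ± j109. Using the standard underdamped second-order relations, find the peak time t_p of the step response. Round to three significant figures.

t_p ≈ 0.0288 s

t_p = π/ω_d with ω_d = 109 (the imaginary part), so t_p = 0.0288 s.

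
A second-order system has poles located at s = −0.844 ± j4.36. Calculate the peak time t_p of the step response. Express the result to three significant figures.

t_p ≈ 0.721 s

t_p = π/ω_d with ω_d = 4.36 (the imaginary part), so t_p = 0.721 s.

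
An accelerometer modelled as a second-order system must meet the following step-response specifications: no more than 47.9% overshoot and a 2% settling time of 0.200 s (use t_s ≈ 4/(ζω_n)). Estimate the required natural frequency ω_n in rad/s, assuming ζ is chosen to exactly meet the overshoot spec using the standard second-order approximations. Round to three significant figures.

Inverting the overshoot relation: ζ = |ln 0.479|/√(π² + ln²0.479) = 0.228.
From t_s ≈ 4/(ζω_n): ω_n = 4/(ζ·t_s) = 4/(0.228·0.200) = 87.7 rad/s.

ω_n ≈ 87.7 rad/s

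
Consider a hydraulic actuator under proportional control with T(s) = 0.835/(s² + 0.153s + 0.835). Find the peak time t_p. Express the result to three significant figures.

t_p ≈ 3.45 s

Comparing the denominator to s² + 2ζω_n s + ω_n²: ω_n = √0.835 = 0.914 rad/s, and 2ζω_n = 0.153 so ζ = 0.153/(2·0.914) = 0.0837.
ω_d = 0.914·√(1 − 0.0837²) = 0.911 rad/s. Then t_p = π/ω_d = 3.45 s.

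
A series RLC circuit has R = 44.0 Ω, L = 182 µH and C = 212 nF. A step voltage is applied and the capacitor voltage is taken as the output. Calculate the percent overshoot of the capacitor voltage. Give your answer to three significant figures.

%OS ≈ 2.81%

For a series RLC circuit (capacitor voltage as output), ω_n = 1/√(LC) = 1/√(182 µH · 212 nF) = 161000 rad/s.
ζ = (R/2)·√(C/L) = (44.0/2)·√(212 nF/182 µH) = 0.751.
Overshoot: exp(−π·0.751/√(1−0.751²)) = 0.0281, i.e. 2.81%.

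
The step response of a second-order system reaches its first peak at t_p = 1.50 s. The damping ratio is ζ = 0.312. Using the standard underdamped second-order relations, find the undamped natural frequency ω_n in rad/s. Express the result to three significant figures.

Peak time t_p = π/ω_d, so ω_d = π/t_p = π/1.50 = 2.09 rad/s.
ω_n = ω_d/√(1−ζ²) = 2.09/√0.903 = 2.20 rad/s.

ω_n ≈ 2.20 rad/s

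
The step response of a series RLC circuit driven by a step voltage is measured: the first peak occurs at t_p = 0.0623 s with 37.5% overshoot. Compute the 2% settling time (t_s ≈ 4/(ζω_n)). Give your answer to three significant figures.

ζ from %OS: ζ = |ln 0.375|/√(π²+ln²0.375) = 0.298.
t_p = π/ω_d ⇒ ω_d = 50.4 rad/s; then ω_n = ω_d/√(1−ζ²) = 52.8 rad/s.
t_s ≈ 4/(ζω_n) = 4/(0.298·52.8) = 0.254 s.

t_s ≈ 0.254 s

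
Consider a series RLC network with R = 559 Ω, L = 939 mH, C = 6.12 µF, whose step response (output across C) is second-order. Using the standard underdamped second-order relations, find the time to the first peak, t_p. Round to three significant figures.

t_p ≈ 0.0107 s

For a series RLC circuit (capacitor voltage as output), ω_n = 1/√(LC) = 1/√(939 mH · 6.12 µF) = 417 rad/s.
ζ = (R/2)·√(C/L) = (559/2)·√(6.12 µF/939 mH) = 0.714.
ω_d = ω_n√(1−ζ²) = 292 rad/s. t_p = π/ω_d = 0.0107 s.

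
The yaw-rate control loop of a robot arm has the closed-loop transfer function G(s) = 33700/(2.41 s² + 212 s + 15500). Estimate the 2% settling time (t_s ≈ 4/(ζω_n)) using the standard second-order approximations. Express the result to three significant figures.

Dividing through by 2.41: denominator becomes s² + 87.97 s + 6432.
So ω_n = √6432 = 80.2 rad/s and ζ = 87.97/(2·80.2) = 0.548.
t_s ≈ 4/(ζω_n) = 0.0909 s.

t_s ≈ 0.0909 s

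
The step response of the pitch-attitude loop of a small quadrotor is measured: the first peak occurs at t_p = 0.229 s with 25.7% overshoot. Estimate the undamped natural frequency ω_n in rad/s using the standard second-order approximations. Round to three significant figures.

ω_n ≈ 14.9 rad/s

The overshoot fixes ζ = −ln(OS)/√(π²+ln²(OS)) = 0.397.
t_p = π/ω_d ⇒ ω_d = 13.7 rad/s; then ω_n = ω_d/√(1−ζ²) = 14.9 rad/s.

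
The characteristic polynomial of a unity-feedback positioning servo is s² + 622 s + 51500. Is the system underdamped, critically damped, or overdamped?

a² − 4b = 180000 > 0 (two distinct real roots); the system is overdamped.

overdamped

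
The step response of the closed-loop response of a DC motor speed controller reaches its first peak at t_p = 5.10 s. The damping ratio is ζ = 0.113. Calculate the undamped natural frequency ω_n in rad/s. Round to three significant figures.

ω_n ≈ 0.620 rad/s

Peak time t_p = π/ω_d, so ω_d = π/t_p = π/5.10 = 0.616 rad/s.
ω_n = ω_d/√(1−ζ²) = 0.616/√0.987 = 0.620 rad/s.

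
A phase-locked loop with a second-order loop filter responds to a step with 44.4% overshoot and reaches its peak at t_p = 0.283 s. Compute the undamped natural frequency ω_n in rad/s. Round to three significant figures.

From the overshoot, ζ = −ln(OS)/√(π²+ln²(OS)) = 0.250.
t_p = π/ω_d ⇒ ω_d = 11.1 rad/s; then ω_n = ω_d/√(1−ζ²) = 11.5 rad/s.

ω_n ≈ 11.5 rad/s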